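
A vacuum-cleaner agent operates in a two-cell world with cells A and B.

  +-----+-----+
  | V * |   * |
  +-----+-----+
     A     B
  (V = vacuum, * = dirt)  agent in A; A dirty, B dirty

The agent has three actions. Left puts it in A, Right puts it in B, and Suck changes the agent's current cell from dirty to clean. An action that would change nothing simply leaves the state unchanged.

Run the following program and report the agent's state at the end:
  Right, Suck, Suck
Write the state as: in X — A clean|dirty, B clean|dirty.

t=1 Right ⇒ in B — A dirty, B dirty
t=2 Suck ⇒ in B — A dirty, B clean
t=3 Suck ⇒ in B — A dirty, B clean

in B — A dirty, B clean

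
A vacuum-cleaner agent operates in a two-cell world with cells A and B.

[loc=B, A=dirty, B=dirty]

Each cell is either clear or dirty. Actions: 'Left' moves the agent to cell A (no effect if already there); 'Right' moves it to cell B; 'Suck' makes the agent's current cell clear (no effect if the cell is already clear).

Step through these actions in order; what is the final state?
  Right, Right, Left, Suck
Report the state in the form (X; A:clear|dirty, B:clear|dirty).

[1] after Right: (B; A:dirty, B:dirty)
[2] after Right: (B; A:dirty, B:dirty)
[3] after Left: (A; A:dirty, B:dirty)
[4] after Suck: (A; A:clear, B:dirty)

(A; A:clear, B:dirty)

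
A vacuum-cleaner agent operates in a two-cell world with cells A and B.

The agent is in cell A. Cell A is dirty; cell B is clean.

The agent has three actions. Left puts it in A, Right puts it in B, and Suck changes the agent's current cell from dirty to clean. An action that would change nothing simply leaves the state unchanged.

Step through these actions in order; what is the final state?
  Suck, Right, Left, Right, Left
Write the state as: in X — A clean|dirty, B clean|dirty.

in A — A clean, B clean

t=1 Suck ⇒ in A — A clean, B clean
t=2 Right ⇒ in B — A clean, B clean
t=3 Left ⇒ in A — A clean, B clean
t=4 Right ⇒ in B — A clean, B clean
t=5 Left ⇒ in A — A clean, B clean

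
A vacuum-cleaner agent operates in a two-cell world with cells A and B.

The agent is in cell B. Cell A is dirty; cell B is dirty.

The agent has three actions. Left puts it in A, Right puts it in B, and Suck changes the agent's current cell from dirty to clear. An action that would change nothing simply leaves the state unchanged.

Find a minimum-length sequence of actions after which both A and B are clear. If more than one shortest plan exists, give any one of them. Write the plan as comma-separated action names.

[1] after Suck: in B — A dirty, B clear
[2] after Left: in A — A dirty, B clear
[3] after Suck: in A — A clear, B clear
min 3: Suck B + move + Suck A

Suck, Left, Suck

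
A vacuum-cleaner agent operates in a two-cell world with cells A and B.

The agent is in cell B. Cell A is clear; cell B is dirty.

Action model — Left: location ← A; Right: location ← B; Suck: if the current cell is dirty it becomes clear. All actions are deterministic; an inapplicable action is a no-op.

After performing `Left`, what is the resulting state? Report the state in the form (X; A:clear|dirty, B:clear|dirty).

start: (B; A:clear, B:dirty)
Left (#1): (A; A:clear, B:dirty)

(A; A:clear, B:dirty)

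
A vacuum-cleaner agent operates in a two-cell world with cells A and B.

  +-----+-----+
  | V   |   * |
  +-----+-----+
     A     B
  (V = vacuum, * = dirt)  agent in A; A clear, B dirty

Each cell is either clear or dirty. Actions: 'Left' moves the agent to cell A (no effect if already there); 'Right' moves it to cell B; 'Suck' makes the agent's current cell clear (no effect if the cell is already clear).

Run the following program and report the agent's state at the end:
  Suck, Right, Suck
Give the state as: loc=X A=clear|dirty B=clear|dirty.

1. Suck → loc=A A=clear B=dirty
2. Right → loc=B A=clear B=dirty
3. Suck → loc=B A=clear B=clear

loc=B A=clear B=clear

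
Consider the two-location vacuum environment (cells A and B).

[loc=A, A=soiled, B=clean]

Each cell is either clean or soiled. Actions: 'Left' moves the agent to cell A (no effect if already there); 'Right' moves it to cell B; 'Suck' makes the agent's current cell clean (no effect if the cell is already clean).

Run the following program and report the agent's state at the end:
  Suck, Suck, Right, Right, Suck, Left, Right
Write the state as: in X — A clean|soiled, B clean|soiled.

1. Suck → in A — A clean, B clean
2. Suck → in A — A clean, B clean
3. Right → in B — A clean, B clean
4. Right → in B — A clean, B clean
5. Suck → in B — A clean, B clean
6. Left → in A — A clean, B clean
7. Right → in B — A clean, B clean

in B — A clean, B clean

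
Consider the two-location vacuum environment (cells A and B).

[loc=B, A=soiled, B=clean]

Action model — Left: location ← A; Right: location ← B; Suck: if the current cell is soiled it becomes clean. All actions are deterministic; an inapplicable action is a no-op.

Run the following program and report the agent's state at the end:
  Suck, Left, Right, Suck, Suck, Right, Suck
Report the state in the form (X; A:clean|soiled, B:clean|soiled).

t=1 Suck ⇒ (B; A:soiled, B:clean)
t=2 Left ⇒ (A; A:soiled, B:clean)
t=3 Right ⇒ (B; A:soiled, B:clean)
t=4 Suck ⇒ (B; A:soiled, B:clean)
t=5 Suck ⇒ (B; A:soiled, B:clean)
t=6 Right ⇒ (B; A:soiled, B:clean)
t=7 Suck ⇒ (B; A:soiled, B:clean)

(B; A:soiled, B:clean)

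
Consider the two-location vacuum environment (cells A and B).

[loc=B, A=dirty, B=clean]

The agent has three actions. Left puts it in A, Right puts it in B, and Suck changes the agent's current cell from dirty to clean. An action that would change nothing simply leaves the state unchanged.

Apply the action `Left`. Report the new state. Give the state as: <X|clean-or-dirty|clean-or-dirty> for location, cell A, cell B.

<A|dirty|clean>

start: <B|dirty|clean>
t=1 Left ⇒ <A|dirty|clean>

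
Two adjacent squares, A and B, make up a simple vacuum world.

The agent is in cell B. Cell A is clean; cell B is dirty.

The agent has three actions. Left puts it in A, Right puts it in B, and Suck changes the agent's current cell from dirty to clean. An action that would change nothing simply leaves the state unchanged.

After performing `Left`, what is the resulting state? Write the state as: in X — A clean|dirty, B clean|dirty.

in A — A clean, B dirty

start: in B — A clean, B dirty
t=1 Left ⇒ in A — A clean, B dirty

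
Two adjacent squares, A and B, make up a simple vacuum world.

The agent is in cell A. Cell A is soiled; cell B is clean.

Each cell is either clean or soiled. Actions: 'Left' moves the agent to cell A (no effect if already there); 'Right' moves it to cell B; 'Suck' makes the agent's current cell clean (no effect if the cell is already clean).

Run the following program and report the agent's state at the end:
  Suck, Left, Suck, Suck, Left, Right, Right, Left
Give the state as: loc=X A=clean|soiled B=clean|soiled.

t=1 Suck ⇒ loc=A A=clean B=clean
t=2 Left ⇒ loc=A A=clean B=clean
t=3 Suck ⇒ loc=A A=clean B=clean
t=4 Suck ⇒ loc=A A=clean B=clean
t=5 Left ⇒ loc=A A=clean B=clean
t=6 Right ⇒ loc=B A=clean B=clean
t=7 Right ⇒ loc=B A=clean B=clean
t=8 Left ⇒ loc=A A=clean B=clean

loc=A A=clean B=clean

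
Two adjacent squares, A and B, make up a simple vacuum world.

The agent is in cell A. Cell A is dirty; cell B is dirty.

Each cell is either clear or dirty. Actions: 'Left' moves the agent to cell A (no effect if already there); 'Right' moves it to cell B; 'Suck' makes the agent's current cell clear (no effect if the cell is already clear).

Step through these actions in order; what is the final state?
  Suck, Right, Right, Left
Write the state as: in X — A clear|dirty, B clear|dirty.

in A — A clear, B dirty

Suck (#1): in A — A clear, B dirty
Right (#2): in B — A clear, B dirty
Right (#3): in B — A clear, B dirty
Left (#4): in A — A clear, B dirty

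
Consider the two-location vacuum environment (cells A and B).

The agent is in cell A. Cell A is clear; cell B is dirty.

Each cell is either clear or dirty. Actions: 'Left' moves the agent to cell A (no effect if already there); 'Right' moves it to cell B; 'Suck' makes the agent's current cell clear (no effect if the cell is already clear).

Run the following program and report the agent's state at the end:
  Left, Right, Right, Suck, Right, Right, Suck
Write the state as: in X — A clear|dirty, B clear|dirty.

in B — A clear, B clear

t=1 Left ⇒ in A — A clear, B dirty
t=2 Right ⇒ in B — A clear, B dirty
t=3 Right ⇒ in B — A clear, B dirty
t=4 Suck ⇒ in B — A clear, B clear
t=5 Right ⇒ in B — A clear, B clear
t=6 Right ⇒ in B — A clear, B clear
t=7 Suck ⇒ in B — A clear, B clear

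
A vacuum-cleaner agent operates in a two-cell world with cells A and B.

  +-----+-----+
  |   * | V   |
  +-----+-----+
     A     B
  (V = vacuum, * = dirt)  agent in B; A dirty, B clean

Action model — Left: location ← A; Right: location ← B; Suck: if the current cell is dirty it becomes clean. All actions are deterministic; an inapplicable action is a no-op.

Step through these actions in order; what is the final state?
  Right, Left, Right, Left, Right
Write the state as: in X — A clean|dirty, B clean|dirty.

in B — A dirty, B clean

[1] after Right: in B — A dirty, B clean
[2] after Left: in A — A dirty, B clean
[3] after Right: in B — A dirty, B clean
[4] after Left: in A — A dirty, B clean
[5] after Right: in B — A dirty, B clean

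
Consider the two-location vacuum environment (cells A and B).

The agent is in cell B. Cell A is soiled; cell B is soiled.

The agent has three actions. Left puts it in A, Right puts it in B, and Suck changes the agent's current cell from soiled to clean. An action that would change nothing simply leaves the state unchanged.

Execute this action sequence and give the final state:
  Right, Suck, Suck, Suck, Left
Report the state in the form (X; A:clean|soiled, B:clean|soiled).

t=1 Right ⇒ (B; A:soiled, B:soiled)
t=2 Suck ⇒ (B; A:soiled, B:clean)
t=3 Suck ⇒ (B; A:soiled, B:clean)
t=4 Suck ⇒ (B; A:soiled, B:clean)
t=5 Left ⇒ (A; A:soiled, B:clean)

(A; A:soiled, B:clean)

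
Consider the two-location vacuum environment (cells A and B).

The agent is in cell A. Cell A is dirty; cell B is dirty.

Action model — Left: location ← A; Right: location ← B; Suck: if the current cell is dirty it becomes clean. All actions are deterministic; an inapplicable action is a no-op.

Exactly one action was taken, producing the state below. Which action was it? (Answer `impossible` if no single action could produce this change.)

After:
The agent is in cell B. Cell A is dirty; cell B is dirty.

Right

try  Left: loc=A A=dirty B=dirty
try Right: loc=B A=dirty B=dirty  ← match
try  Suck: loc=A A=clean B=dirty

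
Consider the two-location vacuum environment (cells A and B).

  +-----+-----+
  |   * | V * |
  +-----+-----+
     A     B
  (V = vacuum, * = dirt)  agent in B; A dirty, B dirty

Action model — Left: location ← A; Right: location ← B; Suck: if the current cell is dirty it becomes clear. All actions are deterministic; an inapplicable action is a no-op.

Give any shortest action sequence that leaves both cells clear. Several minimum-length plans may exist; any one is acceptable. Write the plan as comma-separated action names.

t=1 Suck ⇒ in B — A dirty, B clear
t=2 Left ⇒ in A — A dirty, B clear
t=3 Suck ⇒ in A — A clear, B clear
min 3: Suck B + move + Suck A

Suck, Left, Suck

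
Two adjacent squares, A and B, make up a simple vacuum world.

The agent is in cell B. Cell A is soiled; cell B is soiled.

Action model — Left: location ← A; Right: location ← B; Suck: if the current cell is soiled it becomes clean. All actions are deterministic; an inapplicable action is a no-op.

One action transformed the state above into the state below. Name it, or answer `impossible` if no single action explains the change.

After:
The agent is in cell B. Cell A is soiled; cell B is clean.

Suck

try  Left: loc=A A=soiled B=soiled
try Right: loc=B A=soiled B=soiled
try  Suck: loc=B A=soiled B=clean  ← match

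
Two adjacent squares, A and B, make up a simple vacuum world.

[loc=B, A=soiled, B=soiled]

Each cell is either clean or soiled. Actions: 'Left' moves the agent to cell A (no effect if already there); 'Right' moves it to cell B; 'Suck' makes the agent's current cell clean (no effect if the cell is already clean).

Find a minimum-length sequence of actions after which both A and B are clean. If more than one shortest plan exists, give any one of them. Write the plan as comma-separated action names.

Suck, Left, Suck

1. Suck → loc=B A=soiled B=clean
2. Left → loc=A A=soiled B=clean
3. Suck → loc=A A=clean B=clean
min 3: Suck B + move + Suck A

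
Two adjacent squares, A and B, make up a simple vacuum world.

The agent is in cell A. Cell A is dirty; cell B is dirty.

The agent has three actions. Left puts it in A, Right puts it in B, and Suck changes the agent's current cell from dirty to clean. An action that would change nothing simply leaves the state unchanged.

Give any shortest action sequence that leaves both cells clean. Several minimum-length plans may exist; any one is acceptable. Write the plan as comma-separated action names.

Suck (#1): loc=A A=clean B=dirty
Right (#2): loc=B A=clean B=dirty
Suck (#3): loc=B A=clean B=clean
min 3: Suck A + move + Suck B

Suck, Right, Suck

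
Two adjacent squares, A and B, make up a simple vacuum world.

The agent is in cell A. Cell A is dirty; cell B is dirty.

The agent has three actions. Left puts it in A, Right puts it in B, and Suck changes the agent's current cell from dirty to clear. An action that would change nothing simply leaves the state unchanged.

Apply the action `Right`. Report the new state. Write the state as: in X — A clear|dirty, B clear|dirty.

in B — A dirty, B dirty

start: in A — A dirty, B dirty
[1] after Right: in B — A dirty, B dirty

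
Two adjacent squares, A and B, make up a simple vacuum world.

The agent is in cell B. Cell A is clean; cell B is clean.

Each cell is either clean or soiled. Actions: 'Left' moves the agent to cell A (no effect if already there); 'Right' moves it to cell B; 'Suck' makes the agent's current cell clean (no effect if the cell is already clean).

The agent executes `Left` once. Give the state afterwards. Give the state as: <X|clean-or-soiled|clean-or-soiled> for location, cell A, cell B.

<A|clean|clean>

start: <B|clean|clean>
Left (#1): <A|clean|clean>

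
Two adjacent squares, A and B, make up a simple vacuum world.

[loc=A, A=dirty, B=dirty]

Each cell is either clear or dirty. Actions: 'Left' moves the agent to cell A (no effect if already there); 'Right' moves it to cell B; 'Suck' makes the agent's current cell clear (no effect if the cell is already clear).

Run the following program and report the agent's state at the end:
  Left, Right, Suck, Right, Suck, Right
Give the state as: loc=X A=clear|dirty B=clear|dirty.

[1] after Left: loc=A A=dirty B=dirty
[2] after Right: loc=B A=dirty B=dirty
[3] after Suck: loc=B A=dirty B=clear
[4] after Right: loc=B A=dirty B=clear
[5] after Suck: loc=B A=dirty B=clear
[6] after Right: loc=B A=dirty B=clear

loc=B A=dirty B=clear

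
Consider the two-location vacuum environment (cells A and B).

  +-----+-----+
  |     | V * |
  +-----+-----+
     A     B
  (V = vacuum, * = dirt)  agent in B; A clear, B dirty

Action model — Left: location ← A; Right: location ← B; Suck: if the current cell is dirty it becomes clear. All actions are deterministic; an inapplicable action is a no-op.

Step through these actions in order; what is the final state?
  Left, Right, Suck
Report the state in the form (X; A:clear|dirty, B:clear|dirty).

(B; A:clear, B:clear)

[1] after Left: (A; A:clear, B:dirty)
[2] after Right: (B; A:clear, B:dirty)
[3] after Suck: (B; A:clear, B:clear)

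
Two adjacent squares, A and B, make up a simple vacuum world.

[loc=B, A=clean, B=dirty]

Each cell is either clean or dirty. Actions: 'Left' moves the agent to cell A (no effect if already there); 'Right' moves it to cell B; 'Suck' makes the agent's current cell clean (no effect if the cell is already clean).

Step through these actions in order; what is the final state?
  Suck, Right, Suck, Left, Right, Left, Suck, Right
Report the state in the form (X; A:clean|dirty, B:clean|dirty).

[1] after Suck: (B; A:clean, B:clean)
[2] after Right: (B; A:clean, B:clean)
[3] after Suck: (B; A:clean, B:clean)
[4] after Left: (A; A:clean, B:clean)
[5] after Right: (B; A:clean, B:clean)
[6] after Left: (A; A:clean, B:clean)
[7] after Suck: (A; A:clean, B:clean)
[8] after Right: (B; A:clean, B:clean)

(B; A:clean, B:clean)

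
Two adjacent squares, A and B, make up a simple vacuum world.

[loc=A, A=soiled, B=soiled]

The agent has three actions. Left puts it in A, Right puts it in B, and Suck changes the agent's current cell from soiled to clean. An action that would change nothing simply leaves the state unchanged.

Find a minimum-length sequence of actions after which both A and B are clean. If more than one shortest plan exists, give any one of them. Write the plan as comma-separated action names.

Suck, Right, Suck

[1] after Suck: in A — A clean, B soiled
[2] after Right: in B — A clean, B soiled
[3] after Suck: in B — A clean, B clean
min 3: Suck A + move + Suck B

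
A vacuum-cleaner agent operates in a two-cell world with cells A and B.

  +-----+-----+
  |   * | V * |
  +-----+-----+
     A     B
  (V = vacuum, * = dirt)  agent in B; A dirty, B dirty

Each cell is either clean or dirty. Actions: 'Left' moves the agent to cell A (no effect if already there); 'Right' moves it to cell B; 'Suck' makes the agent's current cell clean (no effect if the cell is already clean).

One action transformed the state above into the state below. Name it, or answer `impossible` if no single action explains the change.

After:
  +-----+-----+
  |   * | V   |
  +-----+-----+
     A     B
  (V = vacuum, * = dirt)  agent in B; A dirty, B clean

try  Left: loc=A A=dirty B=dirty
try Right: loc=B A=dirty B=dirty
try  Suck: loc=B A=dirty B=clean  ← match

Suck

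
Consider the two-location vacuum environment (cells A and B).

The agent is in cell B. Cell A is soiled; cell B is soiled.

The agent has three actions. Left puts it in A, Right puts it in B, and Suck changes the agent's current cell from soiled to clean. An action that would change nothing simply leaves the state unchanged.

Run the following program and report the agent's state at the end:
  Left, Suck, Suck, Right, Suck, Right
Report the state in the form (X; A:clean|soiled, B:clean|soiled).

(B; A:clean, B:clean)

t=1 Left ⇒ (A; A:soiled, B:soiled)
t=2 Suck ⇒ (A; A:clean, B:soiled)
t=3 Suck ⇒ (A; A:clean, B:soiled)
t=4 Right ⇒ (B; A:clean, B:soiled)
t=5 Suck ⇒ (B; A:clean, B:clean)
t=6 Right ⇒ (B; A:clean, B:clean)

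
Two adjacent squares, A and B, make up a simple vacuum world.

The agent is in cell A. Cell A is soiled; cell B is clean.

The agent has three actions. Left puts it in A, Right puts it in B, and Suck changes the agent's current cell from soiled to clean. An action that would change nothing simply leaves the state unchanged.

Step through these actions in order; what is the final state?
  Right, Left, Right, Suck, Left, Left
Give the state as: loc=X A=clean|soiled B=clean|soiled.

loc=A A=soiled B=clean

Right (#1): loc=B A=soiled B=clean
Left (#2): loc=A A=soiled B=clean
Right (#3): loc=B A=soiled B=clean
Suck (#4): loc=B A=soiled B=clean
Left (#5): loc=A A=soiled B=clean
Left (#6): loc=A A=soiled B=clean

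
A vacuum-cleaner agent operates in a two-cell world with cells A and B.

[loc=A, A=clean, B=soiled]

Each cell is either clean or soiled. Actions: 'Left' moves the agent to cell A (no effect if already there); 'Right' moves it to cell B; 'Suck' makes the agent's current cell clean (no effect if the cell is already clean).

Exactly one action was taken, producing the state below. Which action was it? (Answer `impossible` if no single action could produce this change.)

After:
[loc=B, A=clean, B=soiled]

try  Left: loc=A A=clean B=soiled
try Right: loc=B A=clean B=soiled  ← match
try  Suck: loc=A A=clean B=soiled

Right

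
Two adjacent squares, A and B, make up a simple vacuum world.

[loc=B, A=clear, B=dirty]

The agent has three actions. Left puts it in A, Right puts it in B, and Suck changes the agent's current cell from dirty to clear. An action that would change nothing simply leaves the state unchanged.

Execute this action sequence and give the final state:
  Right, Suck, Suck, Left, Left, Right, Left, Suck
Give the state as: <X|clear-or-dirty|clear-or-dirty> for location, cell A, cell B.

step 1/8 (Right): <B|clear|dirty>
step 2/8 (Suck): <B|clear|clear>
step 3/8 (Suck): <B|clear|clear>
step 4/8 (Left): <A|clear|clear>
step 5/8 (Left): <A|clear|clear>
step 6/8 (Right): <B|clear|clear>
step 7/8 (Left): <A|clear|clear>
step 8/8 (Suck): <A|clear|clear>

<A|clear|clear>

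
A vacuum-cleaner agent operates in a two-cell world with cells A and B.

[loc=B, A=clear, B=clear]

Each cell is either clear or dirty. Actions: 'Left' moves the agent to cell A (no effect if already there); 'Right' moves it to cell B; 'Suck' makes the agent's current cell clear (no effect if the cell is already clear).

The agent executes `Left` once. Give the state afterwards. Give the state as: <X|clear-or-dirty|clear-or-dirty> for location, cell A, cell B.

start: <B|clear|clear>
1. Left → <A|clear|clear>

<A|clear|clear>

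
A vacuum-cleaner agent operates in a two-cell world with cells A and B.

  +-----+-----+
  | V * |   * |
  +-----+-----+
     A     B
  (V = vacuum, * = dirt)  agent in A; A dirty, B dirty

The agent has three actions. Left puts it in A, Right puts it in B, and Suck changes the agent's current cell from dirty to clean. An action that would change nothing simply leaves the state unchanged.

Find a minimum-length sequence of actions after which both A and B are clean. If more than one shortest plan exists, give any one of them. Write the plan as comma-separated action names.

t=1 Suck ⇒ loc=A A=clean B=dirty
t=2 Right ⇒ loc=B A=clean B=dirty
t=3 Suck ⇒ loc=B A=clean B=clean
min 3: Suck A + move + Suck B

Suck, Right, Suck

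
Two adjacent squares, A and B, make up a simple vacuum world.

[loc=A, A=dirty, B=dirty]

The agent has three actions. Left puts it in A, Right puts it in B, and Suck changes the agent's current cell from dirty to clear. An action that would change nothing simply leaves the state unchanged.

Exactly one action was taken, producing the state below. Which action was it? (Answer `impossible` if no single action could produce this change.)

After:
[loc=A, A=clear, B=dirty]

Suck

try  Left: (A; A:dirty, B:dirty)
try Right: (B; A:dirty, B:dirty)
try  Suck: (A; A:clear, B:dirty)  ← match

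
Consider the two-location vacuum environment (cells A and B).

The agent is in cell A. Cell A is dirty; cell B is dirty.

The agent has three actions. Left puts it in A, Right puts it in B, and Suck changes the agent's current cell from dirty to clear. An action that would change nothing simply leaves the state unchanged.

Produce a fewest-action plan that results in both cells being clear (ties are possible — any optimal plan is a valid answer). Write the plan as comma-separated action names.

Suck, Right, Suck

1. Suck → loc=A A=clear B=dirty
2. Right → loc=B A=clear B=dirty
3. Suck → loc=B A=clear B=clear
min 3: Suck A + move + Suck B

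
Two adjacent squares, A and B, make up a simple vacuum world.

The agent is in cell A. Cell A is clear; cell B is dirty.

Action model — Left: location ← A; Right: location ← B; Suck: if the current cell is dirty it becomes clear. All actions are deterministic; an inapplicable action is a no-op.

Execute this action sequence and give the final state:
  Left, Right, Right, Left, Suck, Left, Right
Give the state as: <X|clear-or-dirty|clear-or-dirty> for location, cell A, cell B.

<B|clear|dirty>

Left (#1): <A|clear|dirty>
Right (#2): <B|clear|dirty>
Right (#3): <B|clear|dirty>
Left (#4): <A|clear|dirty>
Suck (#5): <A|clear|dirty>
Left (#6): <A|clear|dirty>
Right (#7): <B|clear|dirty>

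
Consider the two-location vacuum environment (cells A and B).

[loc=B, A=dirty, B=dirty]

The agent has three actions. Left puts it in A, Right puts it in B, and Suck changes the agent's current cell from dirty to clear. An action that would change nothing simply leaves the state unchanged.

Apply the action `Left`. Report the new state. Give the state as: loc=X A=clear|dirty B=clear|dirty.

start: loc=B A=dirty B=dirty
step 1/1 (Left): loc=A A=dirty B=dirty

loc=A A=dirty B=dirty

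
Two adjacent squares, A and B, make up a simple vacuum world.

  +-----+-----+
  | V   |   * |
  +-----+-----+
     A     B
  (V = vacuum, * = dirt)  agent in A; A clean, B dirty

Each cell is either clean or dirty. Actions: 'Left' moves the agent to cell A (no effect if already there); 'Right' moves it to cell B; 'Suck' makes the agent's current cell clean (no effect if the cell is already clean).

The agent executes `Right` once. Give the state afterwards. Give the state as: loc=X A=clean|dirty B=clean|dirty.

start: loc=A A=clean B=dirty
1. Right → loc=B A=clean B=dirty

loc=B A=clean B=dirty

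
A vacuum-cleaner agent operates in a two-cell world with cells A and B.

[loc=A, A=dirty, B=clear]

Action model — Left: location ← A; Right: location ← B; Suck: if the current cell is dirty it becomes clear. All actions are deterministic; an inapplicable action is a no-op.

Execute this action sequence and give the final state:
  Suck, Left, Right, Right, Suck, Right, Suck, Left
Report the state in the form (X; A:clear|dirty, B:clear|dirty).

1. Suck → (A; A:clear, B:clear)
2. Left → (A; A:clear, B:clear)
3. Right → (B; A:clear, B:clear)
4. Right → (B; A:clear, B:clear)
5. Suck → (B; A:clear, B:clear)
6. Right → (B; A:clear, B:clear)
7. Suck → (B; A:clear, B:clear)
8. Left → (A; A:clear, B:clear)

(A; A:clear, B:clear)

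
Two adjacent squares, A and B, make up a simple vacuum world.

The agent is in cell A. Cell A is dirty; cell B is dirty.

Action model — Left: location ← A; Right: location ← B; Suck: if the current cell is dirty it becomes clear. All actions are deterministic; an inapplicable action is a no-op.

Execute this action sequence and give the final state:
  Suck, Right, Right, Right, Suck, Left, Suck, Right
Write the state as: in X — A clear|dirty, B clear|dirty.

in B — A clear, B clear

Suck (#1): in A — A clear, B dirty
Right (#2): in B — A clear, B dirty
Right (#3): in B — A clear, B dirty
Right (#4): in B — A clear, B dirty
Suck (#5): in B — A clear, B clear
Left (#6): in A — A clear, B clear
Suck (#7): in A — A clear, B clear
Right (#8): in B — A clear, B clear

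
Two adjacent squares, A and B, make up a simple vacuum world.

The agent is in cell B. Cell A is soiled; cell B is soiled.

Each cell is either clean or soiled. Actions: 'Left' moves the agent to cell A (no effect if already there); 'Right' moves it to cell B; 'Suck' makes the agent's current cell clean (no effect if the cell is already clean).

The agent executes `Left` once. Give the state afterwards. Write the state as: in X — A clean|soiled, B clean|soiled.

in A — A soiled, B soiled

start: in B — A soiled, B soiled
[1] after Left: in A — A soiled, B soiled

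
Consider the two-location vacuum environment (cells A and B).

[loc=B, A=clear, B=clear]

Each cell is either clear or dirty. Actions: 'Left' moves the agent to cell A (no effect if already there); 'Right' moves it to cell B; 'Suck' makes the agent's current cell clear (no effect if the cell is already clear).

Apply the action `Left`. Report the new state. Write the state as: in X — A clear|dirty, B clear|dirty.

in A — A clear, B clear

start: in B — A clear, B clear
1) do Left; now in A — A clear, B clear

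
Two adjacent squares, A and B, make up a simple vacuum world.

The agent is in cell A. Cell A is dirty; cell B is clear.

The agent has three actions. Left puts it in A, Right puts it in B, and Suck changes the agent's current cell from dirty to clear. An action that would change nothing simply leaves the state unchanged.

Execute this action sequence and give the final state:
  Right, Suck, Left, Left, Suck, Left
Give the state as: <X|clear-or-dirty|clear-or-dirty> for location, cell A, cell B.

<A|clear|clear>

[1] after Right: <B|dirty|clear>
[2] after Suck: <B|dirty|clear>
[3] after Left: <A|dirty|clear>
[4] after Left: <A|dirty|clear>
[5] after Suck: <A|clear|clear>
[6] after Left: <A|clear|clear>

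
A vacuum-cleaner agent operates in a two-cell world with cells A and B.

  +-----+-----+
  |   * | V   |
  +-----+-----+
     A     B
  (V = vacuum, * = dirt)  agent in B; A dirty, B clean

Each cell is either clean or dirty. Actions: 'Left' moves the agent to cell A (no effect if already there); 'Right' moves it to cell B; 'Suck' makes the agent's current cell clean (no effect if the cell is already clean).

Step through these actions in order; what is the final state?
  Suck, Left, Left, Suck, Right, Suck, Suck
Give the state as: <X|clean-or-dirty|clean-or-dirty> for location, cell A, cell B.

1. Suck → <B|dirty|clean>
2. Left → <A|dirty|clean>
3. Left → <A|dirty|clean>
4. Suck → <A|clean|clean>
5. Right → <B|clean|clean>
6. Suck → <B|clean|clean>
7. Suck → <B|clean|clean>

<B|clean|clean>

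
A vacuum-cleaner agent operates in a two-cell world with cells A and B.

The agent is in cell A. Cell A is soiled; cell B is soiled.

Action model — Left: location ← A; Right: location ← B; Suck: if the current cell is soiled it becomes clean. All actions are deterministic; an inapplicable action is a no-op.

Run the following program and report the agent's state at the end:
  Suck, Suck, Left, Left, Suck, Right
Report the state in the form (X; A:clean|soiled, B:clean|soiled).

Suck (#1): (A; A:clean, B:soiled)
Suck (#2): (A; A:clean, B:soiled)
Left (#3): (A; A:clean, B:soiled)
Left (#4): (A; A:clean, B:soiled)
Suck (#5): (A; A:clean, B:soiled)
Right (#6): (B; A:clean, B:soiled)

(B; A:clean, B:soiled)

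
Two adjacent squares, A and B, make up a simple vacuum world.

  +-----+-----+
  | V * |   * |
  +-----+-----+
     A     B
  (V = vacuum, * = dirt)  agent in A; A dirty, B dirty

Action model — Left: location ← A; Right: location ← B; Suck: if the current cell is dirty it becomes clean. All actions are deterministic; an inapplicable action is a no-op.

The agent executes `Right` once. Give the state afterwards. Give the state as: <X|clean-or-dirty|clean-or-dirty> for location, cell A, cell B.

<B|dirty|dirty>

start: <A|dirty|dirty>
1. Right → <B|dirty|dirty>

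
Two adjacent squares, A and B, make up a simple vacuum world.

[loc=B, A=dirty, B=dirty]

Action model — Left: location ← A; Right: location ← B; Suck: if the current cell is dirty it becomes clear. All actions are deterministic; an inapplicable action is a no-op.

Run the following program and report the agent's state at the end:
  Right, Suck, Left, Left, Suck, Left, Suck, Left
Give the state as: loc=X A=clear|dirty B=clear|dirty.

loc=A A=clear B=clear

t=1 Right ⇒ loc=B A=dirty B=dirty
t=2 Suck ⇒ loc=B A=dirty B=clear
t=3 Left ⇒ loc=A A=dirty B=clear
t=4 Left ⇒ loc=A A=dirty B=clear
t=5 Suck ⇒ loc=A A=clear B=clear
t=6 Left ⇒ loc=A A=clear B=clear
t=7 Suck ⇒ loc=A A=clear B=clear
t=8 Left ⇒ loc=A A=clear B=clear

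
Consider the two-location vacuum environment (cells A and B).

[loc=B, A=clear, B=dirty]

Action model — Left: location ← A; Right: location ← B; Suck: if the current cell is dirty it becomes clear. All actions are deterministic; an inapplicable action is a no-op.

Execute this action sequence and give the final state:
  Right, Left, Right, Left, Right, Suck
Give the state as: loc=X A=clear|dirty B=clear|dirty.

Right (#1): loc=B A=clear B=dirty
Left (#2): loc=A A=clear B=dirty
Right (#3): loc=B A=clear B=dirty
Left (#4): loc=A A=clear B=dirty
Right (#5): loc=B A=clear B=dirty
Suck (#6): loc=B A=clear B=clear

loc=B A=clear B=clear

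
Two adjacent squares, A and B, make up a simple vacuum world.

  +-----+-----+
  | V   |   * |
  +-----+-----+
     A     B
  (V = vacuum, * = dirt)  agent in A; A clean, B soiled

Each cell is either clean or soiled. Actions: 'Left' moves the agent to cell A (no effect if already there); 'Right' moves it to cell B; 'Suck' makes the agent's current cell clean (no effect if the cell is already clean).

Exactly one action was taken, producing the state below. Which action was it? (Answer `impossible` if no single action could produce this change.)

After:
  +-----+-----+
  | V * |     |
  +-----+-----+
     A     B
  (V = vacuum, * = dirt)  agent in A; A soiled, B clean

try  Left: (A; A:clean, B:soiled)
try Right: (B; A:clean, B:soiled)
try  Suck: (A; A:clean, B:soiled)
no single action produces the after-state

impossible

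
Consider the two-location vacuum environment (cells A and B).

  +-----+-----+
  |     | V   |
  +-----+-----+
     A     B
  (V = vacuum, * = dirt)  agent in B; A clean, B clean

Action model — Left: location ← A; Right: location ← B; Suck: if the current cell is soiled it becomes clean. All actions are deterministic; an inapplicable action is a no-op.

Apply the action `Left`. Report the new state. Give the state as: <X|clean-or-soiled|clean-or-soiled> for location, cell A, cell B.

start: <B|clean|clean>
1. Left → <A|clean|clean>

<A|clean|clean>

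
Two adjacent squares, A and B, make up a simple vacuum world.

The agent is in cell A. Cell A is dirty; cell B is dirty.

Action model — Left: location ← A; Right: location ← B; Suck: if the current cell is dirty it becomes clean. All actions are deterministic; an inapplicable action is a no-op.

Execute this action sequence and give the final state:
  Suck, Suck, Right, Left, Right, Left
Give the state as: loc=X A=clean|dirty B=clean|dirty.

loc=A A=clean B=dirty

1. Suck → loc=A A=clean B=dirty
2. Suck → loc=A A=clean B=dirty
3. Right → loc=B A=clean B=dirty
4. Left → loc=A A=clean B=dirty
5. Right → loc=B A=clean B=dirty
6. Left → loc=A A=clean B=dirty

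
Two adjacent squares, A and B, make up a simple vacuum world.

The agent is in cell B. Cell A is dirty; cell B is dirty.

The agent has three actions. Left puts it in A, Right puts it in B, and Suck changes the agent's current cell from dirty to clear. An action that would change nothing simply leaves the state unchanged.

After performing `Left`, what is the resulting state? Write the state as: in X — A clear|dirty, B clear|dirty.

in A — A dirty, B dirty

start: in B — A dirty, B dirty
t=1 Left ⇒ in A — A dirty, B dirty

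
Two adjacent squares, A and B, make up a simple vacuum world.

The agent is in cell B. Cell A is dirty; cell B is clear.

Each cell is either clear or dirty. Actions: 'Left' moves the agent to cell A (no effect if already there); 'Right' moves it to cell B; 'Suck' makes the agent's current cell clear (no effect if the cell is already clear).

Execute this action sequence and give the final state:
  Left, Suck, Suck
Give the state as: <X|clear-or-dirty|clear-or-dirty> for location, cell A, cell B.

<A|clear|clear>

1) do Left; now <A|dirty|clear>
2) do Suck; now <A|clear|clear>
3) do Suck; now <A|clear|clear>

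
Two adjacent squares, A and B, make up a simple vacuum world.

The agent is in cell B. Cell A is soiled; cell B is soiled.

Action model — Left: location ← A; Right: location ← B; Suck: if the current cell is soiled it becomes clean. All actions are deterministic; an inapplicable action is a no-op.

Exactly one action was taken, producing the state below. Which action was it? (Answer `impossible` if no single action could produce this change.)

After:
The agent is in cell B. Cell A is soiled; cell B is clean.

try  Left: (A; A:soiled, B:soiled)
try Right: (B; A:soiled, B:soiled)
try  Suck: (B; A:soiled, B:clean)  ← match

Suck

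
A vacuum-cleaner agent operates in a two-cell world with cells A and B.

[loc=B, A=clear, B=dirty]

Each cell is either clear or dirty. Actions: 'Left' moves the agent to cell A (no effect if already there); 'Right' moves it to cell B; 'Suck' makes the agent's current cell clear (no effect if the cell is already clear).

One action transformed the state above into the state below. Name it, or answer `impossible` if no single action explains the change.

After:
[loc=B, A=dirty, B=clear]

impossible

try  Left: in A — A clear, B dirty
try Right: in B — A clear, B dirty
try  Suck: in B — A clear, B clear
no single action produces the after-state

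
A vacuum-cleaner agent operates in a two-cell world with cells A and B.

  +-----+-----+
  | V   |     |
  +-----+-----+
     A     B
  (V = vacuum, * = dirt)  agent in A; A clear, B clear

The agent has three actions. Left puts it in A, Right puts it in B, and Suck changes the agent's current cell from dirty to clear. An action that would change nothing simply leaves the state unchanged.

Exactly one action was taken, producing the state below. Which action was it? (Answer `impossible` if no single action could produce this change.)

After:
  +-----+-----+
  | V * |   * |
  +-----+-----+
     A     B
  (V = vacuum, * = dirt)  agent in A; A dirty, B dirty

impossible

try  Left: (A; A:clear, B:clear)
try Right: (B; A:clear, B:clear)
try  Suck: (A; A:clear, B:clear)
no single action produces the after-state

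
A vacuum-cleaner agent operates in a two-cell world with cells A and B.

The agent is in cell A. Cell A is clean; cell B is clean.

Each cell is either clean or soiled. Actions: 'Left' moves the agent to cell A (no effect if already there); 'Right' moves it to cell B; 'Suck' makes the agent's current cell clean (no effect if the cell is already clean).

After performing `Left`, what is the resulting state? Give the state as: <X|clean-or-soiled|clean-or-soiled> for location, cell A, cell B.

start: <A|clean|clean>
1. Left → <A|clean|clean>

<A|clean|clean>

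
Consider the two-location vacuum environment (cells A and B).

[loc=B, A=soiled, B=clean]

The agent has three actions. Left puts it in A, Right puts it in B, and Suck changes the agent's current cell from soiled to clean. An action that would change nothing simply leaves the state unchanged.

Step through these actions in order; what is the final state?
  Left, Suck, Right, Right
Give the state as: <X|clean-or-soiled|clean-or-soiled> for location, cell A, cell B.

[1] after Left: <A|soiled|clean>
[2] after Suck: <A|clean|clean>
[3] after Right: <B|clean|clean>
[4] after Right: <B|clean|clean>

<B|clean|clean>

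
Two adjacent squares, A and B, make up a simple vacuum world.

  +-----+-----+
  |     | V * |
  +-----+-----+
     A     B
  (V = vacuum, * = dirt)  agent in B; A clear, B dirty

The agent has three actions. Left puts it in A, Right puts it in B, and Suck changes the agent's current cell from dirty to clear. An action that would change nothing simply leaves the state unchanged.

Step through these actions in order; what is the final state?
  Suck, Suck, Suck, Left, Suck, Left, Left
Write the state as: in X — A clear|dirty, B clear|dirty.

t=1 Suck ⇒ in B — A clear, B clear
t=2 Suck ⇒ in B — A clear, B clear
t=3 Suck ⇒ in B — A clear, B clear
t=4 Left ⇒ in A — A clear, B clear
t=5 Suck ⇒ in A — A clear, B clear
t=6 Left ⇒ in A — A clear, B clear
t=7 Left ⇒ in A — A clear, B clear

in A — A clear, B clear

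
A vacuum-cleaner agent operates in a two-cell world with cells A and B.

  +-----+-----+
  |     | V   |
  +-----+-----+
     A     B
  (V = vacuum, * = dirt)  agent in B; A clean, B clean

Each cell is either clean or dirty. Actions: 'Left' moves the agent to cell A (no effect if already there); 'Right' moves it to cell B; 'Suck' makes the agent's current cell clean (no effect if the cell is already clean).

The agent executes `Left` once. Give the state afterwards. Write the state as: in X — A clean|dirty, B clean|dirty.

in A — A clean, B clean

start: in B — A clean, B clean
Left (#1): in A — A clean, B clean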